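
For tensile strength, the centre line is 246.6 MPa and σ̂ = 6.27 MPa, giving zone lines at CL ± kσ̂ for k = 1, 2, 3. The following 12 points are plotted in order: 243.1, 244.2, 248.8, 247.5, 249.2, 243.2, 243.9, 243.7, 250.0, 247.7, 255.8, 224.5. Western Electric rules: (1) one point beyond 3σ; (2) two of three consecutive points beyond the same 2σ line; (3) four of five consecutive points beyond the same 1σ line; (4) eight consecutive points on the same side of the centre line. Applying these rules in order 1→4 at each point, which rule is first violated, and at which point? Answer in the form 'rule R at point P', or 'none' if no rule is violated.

Zone of each point (C = within 1σ̂, B = 1σ̂–2σ̂, A = 2σ̂–3σ̂, * = beyond 3σ̂; sign = side of CL): 1:-C, 2:-C, 3:+C, 4:+C, 5:+C, 6:-C, 7:-C, 8:-C, 9:+C, 10:+C, 11:+B, 12:-*
Rule 1 (one point beyond the 3σ limits) is satisfied at point 12.

rule 1 at point 12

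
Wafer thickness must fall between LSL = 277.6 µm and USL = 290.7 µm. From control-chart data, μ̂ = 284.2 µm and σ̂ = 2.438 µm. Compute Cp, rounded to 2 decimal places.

0.90

Cp = (USL − LSL) / (6σ̂) = (290.7 − 277.6) / (6 × 2.438) = 13.1000 / 14.6280 = 0.8955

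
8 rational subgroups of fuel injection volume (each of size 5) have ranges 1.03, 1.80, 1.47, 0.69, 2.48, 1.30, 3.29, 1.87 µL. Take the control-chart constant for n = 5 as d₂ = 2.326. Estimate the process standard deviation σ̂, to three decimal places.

0.749

R̄ = (1.03 + 1.80 + 1.47 + 0.69 + 2.48 + 1.30 + 3.29 + 1.87) / 8 = 1.7412
σ̂ = R̄ / d₂ = 1.7412 / 2.326 = 0.7486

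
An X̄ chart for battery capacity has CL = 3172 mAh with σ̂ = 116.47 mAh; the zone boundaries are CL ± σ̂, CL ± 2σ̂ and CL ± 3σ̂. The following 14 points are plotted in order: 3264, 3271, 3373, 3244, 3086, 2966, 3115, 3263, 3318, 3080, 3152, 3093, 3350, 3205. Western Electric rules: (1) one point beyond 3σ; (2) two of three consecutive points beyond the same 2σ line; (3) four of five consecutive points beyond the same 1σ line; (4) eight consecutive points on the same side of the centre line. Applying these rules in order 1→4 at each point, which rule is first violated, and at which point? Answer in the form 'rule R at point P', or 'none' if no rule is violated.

Zone of each point (C = within 1σ̂, B = 1σ̂–2σ̂, A = 2σ̂–3σ̂, * = beyond 3σ̂; sign = side of CL): 1:+C, 2:+C, 3:+B, 4:+C, 5:-C, 6:-B, 7:-C, 8:+C, 9:+B, 10:-C, 11:-C, 12:-C, 13:+B, 14:+C
No rule fires across all 14 points.

none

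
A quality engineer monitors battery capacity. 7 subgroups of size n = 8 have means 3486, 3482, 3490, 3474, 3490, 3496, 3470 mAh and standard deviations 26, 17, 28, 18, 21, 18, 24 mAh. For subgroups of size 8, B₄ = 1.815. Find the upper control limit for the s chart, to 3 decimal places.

39.411

s̄ = (26 + 17 + 28 + 18 + 21 + 18 + 24) / 7 = 21.7143
UCL_s = B₄·s̄ = 1.815 × 21.7143 = 39.4114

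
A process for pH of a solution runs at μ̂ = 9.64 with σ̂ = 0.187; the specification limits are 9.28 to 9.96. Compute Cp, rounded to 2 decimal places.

0.61

Cp = (USL − LSL) / (6σ̂) = (9.96 − 9.28) / (6 × 0.187) = 0.6800 / 1.1220 = 0.6061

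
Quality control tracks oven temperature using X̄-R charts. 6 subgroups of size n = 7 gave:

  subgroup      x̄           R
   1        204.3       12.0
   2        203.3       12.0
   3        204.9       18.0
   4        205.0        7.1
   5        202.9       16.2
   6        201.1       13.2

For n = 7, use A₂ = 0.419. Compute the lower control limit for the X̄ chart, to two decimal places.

X̄̄ = (204.3 + 203.3 + 204.9 + 205.0 + 202.9 + 201.1) / 6 = 1221.5000 / 6 = 203.5833
R̄ = (12.0 + 12.0 + 18.0 + 7.1 + 16.2 + 13.2) / 6 = 78.5000 / 6 = 13.0833
LCL = X̄̄ − A₂·R̄ = 203.5833 − 0.419 × 13.0833 = 198.1014

198.10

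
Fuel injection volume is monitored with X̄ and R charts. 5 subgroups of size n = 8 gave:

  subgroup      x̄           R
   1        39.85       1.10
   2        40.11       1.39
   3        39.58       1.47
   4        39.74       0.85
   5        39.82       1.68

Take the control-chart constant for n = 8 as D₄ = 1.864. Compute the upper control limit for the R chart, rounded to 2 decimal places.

R̄ = (1.10 + 1.39 + 1.47 + 0.85 + 1.68) / 5 = 6.4900 / 5 = 1.2980
UCL_R = D₄·R̄ = 1.864 × 1.2980 = 2.4195

2.42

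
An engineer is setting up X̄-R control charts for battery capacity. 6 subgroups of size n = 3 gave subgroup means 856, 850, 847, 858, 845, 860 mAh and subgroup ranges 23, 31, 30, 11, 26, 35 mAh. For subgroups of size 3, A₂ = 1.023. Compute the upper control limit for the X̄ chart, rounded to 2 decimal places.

X̄̄ = (856 + 850 + 847 + 858 + 845 + 860) / 6 = 5116.0000 / 6 = 852.6667
R̄ = (23 + 31 + 30 + 11 + 26 + 35) / 6 = 156.0000 / 6 = 26.0000
UCL = X̄̄ + A₂·R̄ = 852.6667 + 1.023 × 26.0000 = 879.2647

879.26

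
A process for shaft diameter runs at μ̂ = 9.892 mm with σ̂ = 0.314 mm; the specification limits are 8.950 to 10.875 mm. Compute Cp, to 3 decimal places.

1.022

Cp = (USL − LSL) / (6σ̂) = (10.875 − 8.950) / (6 × 0.314) = 1.9250 / 1.8840 = 1.0218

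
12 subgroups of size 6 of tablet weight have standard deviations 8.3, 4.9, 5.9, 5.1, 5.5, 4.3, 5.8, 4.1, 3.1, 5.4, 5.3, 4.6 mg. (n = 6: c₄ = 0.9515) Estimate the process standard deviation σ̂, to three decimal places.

5.456

s̄ = (8.3 + 4.9 + 5.9 + 5.1 + 5.5 + 4.3 + 5.8 + 4.1 + 3.1 + 5.4 + 5.3 + 4.6) / 12 = 5.1917
σ̂ = s̄ / c₄ = 5.1917 / 0.9515 = 5.4563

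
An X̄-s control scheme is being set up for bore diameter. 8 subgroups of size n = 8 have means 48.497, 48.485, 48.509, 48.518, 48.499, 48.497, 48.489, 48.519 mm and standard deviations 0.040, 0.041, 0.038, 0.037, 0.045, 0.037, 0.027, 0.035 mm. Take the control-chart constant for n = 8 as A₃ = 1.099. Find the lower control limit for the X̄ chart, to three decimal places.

48.460

X̄̄ = (48.497 + 48.485 + 48.509 + 48.518 + 48.499 + 48.497 + 48.489 + 48.519) / 8 = 48.5016
s̄ = (0.040 + 0.041 + 0.038 + 0.037 + 0.045 + 0.037 + 0.027 + 0.035) / 8 = 0.0375
LCL = X̄̄ − A₃·s̄ = 48.5016 − 1.099 × 0.0375 = 48.4604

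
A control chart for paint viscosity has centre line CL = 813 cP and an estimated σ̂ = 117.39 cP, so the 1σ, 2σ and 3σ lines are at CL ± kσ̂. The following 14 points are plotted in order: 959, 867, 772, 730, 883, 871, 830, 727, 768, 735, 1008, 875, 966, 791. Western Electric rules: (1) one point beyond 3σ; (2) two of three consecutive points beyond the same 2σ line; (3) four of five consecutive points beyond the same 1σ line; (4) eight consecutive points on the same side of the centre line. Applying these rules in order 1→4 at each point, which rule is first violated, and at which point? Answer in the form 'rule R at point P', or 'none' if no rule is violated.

none

Zone of each point (C = within 1σ̂, B = 1σ̂–2σ̂, A = 2σ̂–3σ̂, * = beyond 3σ̂; sign = side of CL): 1:+B, 2:+C, 3:-C, 4:-C, 5:+C, 6:+C, 7:+C, 8:-C, 9:-C, 10:-C, 11:+B, 12:+C, 13:+B, 14:-C
No rule fires across all 14 points.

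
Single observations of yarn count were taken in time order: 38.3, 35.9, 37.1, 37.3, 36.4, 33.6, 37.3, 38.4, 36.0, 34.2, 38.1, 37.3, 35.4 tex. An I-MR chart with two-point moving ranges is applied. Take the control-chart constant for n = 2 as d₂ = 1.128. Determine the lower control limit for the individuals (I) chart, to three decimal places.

31.442

X̄ = (38.3 + 35.9 + 37.1 + 37.3 + 36.4 + 33.6 + 37.3 + 38.4 + 36.0 + 34.2 + 38.1 + 37.3 + 35.4) / 13 = 36.5615
Moving ranges: 2.4, 1.2, 0.2, 0.9, 2.8, 3.7, 1.1, 2.4, 1.8, 3.9, 0.8, 1.9; M̄R̄ = 23.1000 / 12 = 1.9250
LCL = X̄ − 3·M̄R̄/d₂ = 36.5615 − 3 × 1.9250 / 1.128 = 31.4419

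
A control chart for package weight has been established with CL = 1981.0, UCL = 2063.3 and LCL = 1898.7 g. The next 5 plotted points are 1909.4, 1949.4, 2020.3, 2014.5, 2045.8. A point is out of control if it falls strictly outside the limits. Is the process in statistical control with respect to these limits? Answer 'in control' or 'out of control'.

in control

All 5 points lie within [1898.7, 2063.3].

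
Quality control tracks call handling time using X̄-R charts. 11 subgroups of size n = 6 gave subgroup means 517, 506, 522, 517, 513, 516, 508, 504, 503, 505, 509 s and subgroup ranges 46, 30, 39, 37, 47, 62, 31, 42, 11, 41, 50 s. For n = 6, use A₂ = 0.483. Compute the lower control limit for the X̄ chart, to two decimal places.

491.76

X̄̄ = (517 + 506 + 522 + 517 + 513 + 516 + 508 + 504 + 503 + 505 + 509) / 11 = 5620.0000 / 11 = 510.9091
R̄ = (46 + 30 + 39 + 37 + 47 + 62 + 31 + 42 + 11 + 41 + 50) / 11 = 436.0000 / 11 = 39.6364
LCL = X̄̄ − A₂·R̄ = 510.9091 − 0.483 × 39.6364 = 491.7647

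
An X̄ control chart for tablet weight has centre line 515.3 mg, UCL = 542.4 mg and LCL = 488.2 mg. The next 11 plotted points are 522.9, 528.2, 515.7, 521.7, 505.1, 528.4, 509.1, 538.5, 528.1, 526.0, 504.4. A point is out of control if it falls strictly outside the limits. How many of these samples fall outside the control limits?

0

All 11 points lie within [488.2, 542.4].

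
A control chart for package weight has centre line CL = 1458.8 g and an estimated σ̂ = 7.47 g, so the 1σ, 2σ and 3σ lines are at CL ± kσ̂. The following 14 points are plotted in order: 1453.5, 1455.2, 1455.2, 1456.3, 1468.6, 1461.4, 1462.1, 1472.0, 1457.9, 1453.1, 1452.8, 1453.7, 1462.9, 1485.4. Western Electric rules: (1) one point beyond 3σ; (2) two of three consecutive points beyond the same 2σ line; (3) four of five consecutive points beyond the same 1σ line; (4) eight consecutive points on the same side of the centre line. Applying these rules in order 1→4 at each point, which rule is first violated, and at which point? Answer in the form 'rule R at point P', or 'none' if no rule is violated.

rule 1 at point 14

Zone of each point (C = within 1σ̂, B = 1σ̂–2σ̂, A = 2σ̂–3σ̂, * = beyond 3σ̂; sign = side of CL): 1:-C, 2:-C, 3:-C, 4:-C, 5:+B, 6:+C, 7:+C, 8:+B, 9:-C, 10:-C, 11:-C, 12:-C, 13:+C, 14:+*
Rule 1 (one point beyond the 3σ limits) is satisfied at point 14.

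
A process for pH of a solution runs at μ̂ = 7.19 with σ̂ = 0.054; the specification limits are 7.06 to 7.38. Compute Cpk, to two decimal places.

0.80

Cpu = (USL − μ̂) / (3σ̂) = (7.38 − 7.19) / (3 × 0.054) = 1.1728; Cpl = (μ̂ − LSL) / (3σ̂) = (7.19 − 7.06) / (3 × 0.054) = 0.8025; Cpk = min(Cpu, Cpl) = 0.8025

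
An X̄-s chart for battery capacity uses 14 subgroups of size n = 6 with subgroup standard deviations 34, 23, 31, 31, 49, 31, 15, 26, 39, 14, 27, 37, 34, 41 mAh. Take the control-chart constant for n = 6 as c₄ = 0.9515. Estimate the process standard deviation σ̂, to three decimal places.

32.430

s̄ = (34 + 23 + 31 + 31 + 49 + 31 + 15 + 26 + 39 + 14 + 27 + 37 + 34 + 41) / 14 = 30.8571
σ̂ = s̄ / c₄ = 30.8571 / 0.9515 = 32.4300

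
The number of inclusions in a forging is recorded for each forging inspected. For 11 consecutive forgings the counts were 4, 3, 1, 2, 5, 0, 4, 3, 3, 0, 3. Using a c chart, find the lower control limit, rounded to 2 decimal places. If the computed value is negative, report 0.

0.00

c̄ = (4 + 3 + 1 + 2 + 5 + 0 + 4 + 3 + 3 + 0 + 3) / 11 = 28 / 11 = 2.5455
LCL = c̄ − 3√c̄ = 2.5455 − 3 × 1.5954 = -2.2409 → 0 (cannot be negative)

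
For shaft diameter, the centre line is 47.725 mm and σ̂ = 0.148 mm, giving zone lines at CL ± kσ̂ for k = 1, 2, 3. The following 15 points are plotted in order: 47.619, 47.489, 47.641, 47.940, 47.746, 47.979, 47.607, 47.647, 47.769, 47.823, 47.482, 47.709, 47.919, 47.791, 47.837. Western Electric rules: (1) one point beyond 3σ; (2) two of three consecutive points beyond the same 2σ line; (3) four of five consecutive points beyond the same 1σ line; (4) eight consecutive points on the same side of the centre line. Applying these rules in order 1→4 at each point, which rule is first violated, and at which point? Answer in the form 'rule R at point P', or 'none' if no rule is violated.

none

Zone of each point (C = within 1σ̂, B = 1σ̂–2σ̂, A = 2σ̂–3σ̂, * = beyond 3σ̂; sign = side of CL): 1:-C, 2:-B, 3:-C, 4:+B, 5:+C, 6:+B, 7:-C, 8:-C, 9:+C, 10:+C, 11:-B, 12:-C, 13:+B, 14:+C, 15:+C
No rule fires across all 15 points.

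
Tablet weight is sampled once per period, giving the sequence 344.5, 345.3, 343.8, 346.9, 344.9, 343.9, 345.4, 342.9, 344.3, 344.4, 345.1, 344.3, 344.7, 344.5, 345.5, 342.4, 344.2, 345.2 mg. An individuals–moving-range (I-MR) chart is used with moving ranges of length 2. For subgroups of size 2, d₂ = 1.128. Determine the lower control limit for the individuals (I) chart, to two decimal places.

340.98

X̄ = (344.5 + 345.3 + 343.8 + 346.9 + 344.9 + 343.9 + 345.4 + 342.9 + 344.3 + 344.4 + 345.1 + 344.3 + 344.7 + 344.5 + 345.5 + 342.4 + 344.2 + 345.2) / 18 = 344.5667
Moving ranges: 0.8, 1.5, 3.1, 2.0, 1.0, 1.5, 2.5, 1.4, 0.1, 0.7, 0.8, 0.4, 0.2, 1.0, 3.1, 1.8, 1.0; M̄R̄ = 22.9000 / 17 = 1.3471
LCL = X̄ − 3·M̄R̄/d₂ = 344.5667 − 3 × 1.3471 / 1.128 = 340.9841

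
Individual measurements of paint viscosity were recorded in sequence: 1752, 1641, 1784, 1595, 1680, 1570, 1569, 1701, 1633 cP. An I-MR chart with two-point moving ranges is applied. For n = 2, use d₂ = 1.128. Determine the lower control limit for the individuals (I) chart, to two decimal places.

X̄ = (1752 + 1641 + 1784 + 1595 + 1680 + 1570 + 1569 + 1701 + 1633) / 9 = 1658.3333
Moving ranges: 111, 143, 189, 85, 110, 1, 132, 68; M̄R̄ = 839.0000 / 8 = 104.8750
LCL = X̄ − 3·M̄R̄/d₂ = 1658.3333 − 3 × 104.8750 / 1.128 = 1379.4105

1379.41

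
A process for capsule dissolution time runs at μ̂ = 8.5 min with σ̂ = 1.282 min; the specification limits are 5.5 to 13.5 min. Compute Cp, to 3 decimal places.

1.040

Cp = (USL − LSL) / (6σ̂) = (13.5 − 5.5) / (6 × 1.282) = 8.0000 / 7.6920 = 1.0400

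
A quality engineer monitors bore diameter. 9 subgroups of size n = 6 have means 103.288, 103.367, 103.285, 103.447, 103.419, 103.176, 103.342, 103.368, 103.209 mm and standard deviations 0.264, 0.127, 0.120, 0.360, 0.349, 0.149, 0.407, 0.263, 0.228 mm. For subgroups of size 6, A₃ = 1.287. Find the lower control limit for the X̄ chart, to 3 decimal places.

102.998

X̄̄ = (103.288 + 103.367 + 103.285 + 103.447 + 103.419 + 103.176 + 103.342 + 103.368 + 103.209) / 9 = 103.3223
s̄ = (0.264 + 0.127 + 0.120 + 0.360 + 0.349 + 0.149 + 0.407 + 0.263 + 0.228) / 9 = 0.2519
LCL = X̄̄ − A₃·s̄ = 103.3223 − 1.287 × 0.2519 = 102.9982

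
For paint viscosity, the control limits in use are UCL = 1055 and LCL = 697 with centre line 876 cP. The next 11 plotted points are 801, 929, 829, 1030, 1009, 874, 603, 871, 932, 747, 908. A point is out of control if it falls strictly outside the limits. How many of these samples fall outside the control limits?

1

Compare each point to [697, 1055]: sample 7 = 603 < LCL.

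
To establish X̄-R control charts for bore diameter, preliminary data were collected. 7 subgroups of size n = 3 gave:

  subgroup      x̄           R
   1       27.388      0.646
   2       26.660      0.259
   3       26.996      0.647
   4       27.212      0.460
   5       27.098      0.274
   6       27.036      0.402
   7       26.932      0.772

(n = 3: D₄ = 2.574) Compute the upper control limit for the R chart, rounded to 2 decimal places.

1.27

R̄ = (0.646 + 0.259 + 0.647 + 0.460 + 0.274 + 0.402 + 0.772) / 7 = 3.4600 / 7 = 0.4943
UCL_R = D₄·R̄ = 2.574 × 0.4943 = 1.2723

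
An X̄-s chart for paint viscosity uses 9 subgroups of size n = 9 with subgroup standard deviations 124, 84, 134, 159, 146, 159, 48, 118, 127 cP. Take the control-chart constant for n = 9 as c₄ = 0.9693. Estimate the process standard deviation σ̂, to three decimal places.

125.979

s̄ = (124 + 84 + 134 + 159 + 146 + 159 + 48 + 118 + 127) / 9 = 122.1111
σ̂ = s̄ / c₄ = 122.1111 / 0.9693 = 125.9787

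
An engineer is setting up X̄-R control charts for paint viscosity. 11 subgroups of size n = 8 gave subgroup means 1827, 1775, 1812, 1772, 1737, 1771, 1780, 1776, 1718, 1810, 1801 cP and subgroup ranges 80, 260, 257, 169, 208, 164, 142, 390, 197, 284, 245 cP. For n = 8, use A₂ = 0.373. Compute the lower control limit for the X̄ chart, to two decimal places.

1698.66

X̄̄ = (1827 + 1775 + 1812 + 1772 + 1737 + 1771 + 1780 + 1776 + 1718 + 1810 + 1801) / 11 = 19579.0000 / 11 = 1779.9091
R̄ = (80 + 260 + 257 + 169 + 208 + 164 + 142 + 390 + 197 + 284 + 245) / 11 = 2396.0000 / 11 = 217.8182
LCL = X̄̄ − A₂·R̄ = 1779.9091 − 0.373 × 217.8182 = 1698.6629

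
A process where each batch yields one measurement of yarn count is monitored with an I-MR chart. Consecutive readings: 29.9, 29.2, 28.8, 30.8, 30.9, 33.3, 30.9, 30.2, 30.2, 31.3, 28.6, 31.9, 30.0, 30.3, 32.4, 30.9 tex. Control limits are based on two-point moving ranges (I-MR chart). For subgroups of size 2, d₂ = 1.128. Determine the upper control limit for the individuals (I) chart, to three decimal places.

34.430

X̄ = (29.9 + 29.2 + 28.8 + 30.8 + 30.9 + 33.3 + 30.9 + 30.2 + 30.2 + 31.3 + 28.6 + 31.9 + 30.0 + 30.3 + 32.4 + 30.9) / 16 = 30.6000
Moving ranges: 0.7, 0.4, 2.0, 0.1, 2.4, 2.4, 0.7, 0.0, 1.1, 2.7, 3.3, 1.9, 0.3, 2.1, 1.5; M̄R̄ = 21.6000 / 15 = 1.4400
UCL = X̄ + 3·M̄R̄/d₂ = 30.6000 + 3 × 1.4400 / 1.128 = 34.4298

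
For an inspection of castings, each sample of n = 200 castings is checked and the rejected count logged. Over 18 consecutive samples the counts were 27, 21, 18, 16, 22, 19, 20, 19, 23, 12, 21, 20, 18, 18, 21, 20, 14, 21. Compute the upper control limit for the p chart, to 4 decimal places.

p̄ = Σdᵢ / (k·n) = 350 / (18 × 200) = 0.09722
UCL = p̄ + 3·√(p̄(1−p̄)/n) = 0.09722 + 3 × √(0.09722×0.90278/200) = 0.09722 + 3 × 0.02095 = 0.16007

0.1601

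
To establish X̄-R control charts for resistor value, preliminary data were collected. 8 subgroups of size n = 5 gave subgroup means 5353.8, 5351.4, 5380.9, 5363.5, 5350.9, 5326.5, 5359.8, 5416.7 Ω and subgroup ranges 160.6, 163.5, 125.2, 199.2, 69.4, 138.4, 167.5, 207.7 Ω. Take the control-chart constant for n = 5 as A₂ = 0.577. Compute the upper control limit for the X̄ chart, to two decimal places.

X̄̄ = (5353.8 + 5351.4 + 5380.9 + 5363.5 + 5350.9 + 5326.5 + 5359.8 + 5416.7) / 8 = 42903.5000 / 8 = 5362.9375
R̄ = (160.6 + 163.5 + 125.2 + 199.2 + 69.4 + 138.4 + 167.5 + 207.7) / 8 = 1231.5000 / 8 = 153.9375
UCL = X̄̄ + A₂·R̄ = 5362.9375 + 0.577 × 153.9375 = 5451.7594

5451.76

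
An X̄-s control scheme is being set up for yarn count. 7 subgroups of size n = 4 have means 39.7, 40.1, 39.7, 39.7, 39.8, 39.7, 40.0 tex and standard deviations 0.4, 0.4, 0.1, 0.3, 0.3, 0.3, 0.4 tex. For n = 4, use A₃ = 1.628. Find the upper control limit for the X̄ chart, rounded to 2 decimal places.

X̄̄ = (39.7 + 40.1 + 39.7 + 39.7 + 39.8 + 39.7 + 40.0) / 7 = 39.8143
s̄ = (0.4 + 0.4 + 0.1 + 0.3 + 0.3 + 0.3 + 0.4) / 7 = 0.3143
UCL = X̄̄ + A₃·s̄ = 39.8143 + 1.628 × 0.3143 = 40.3259

40.33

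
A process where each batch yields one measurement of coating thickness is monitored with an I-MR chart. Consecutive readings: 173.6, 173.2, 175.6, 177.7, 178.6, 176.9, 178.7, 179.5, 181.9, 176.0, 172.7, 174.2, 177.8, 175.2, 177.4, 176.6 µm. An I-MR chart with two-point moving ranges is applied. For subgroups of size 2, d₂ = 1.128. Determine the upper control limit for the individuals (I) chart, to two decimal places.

X̄ = (173.6 + 173.2 + 175.6 + 177.7 + 178.6 + 176.9 + 178.7 + 179.5 + 181.9 + 176.0 + 172.7 + 174.2 + 177.8 + 175.2 + 177.4 + 176.6) / 16 = 176.6000
Moving ranges: 0.4, 2.4, 2.1, 0.9, 1.7, 1.8, 0.8, 2.4, 5.9, 3.3, 1.5, 3.6, 2.6, 2.2, 0.8; M̄R̄ = 32.4000 / 15 = 2.1600
UCL = X̄ + 3·M̄R̄/d₂ = 176.6000 + 3 × 2.1600 / 1.128 = 182.3447

182.34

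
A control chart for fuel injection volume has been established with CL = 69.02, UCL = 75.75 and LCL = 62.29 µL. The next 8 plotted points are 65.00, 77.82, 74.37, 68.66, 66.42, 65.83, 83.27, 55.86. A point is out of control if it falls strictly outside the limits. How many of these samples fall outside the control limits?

Compare each point to [62.29, 75.75]: sample 2 = 77.82 > UCL; sample 7 = 83.27 > UCL; sample 8 = 55.86 < LCL.

3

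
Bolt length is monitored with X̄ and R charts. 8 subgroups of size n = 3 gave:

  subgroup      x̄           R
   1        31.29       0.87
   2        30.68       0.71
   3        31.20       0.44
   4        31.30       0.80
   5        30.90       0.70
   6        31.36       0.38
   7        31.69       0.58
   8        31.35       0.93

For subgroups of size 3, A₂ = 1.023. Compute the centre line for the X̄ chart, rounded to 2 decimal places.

X̄̄ = (31.29 + 30.68 + 31.20 + 31.30 + 30.90 + 31.36 + 31.69 + 31.35) / 8 = 249.7700 / 8 = 31.2213
CL = X̄̄ = 31.2213

31.22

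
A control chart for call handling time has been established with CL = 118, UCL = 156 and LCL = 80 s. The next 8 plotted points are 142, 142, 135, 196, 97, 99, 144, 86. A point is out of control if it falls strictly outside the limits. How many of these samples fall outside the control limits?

Compare each point to [80, 156]: sample 4 = 196 > UCL.

1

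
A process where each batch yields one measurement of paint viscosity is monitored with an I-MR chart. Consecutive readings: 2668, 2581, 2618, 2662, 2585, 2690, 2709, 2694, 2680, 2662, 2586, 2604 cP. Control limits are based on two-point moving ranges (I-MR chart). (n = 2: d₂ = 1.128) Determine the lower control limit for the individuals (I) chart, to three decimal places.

2521.609

X̄ = (2668 + 2581 + 2618 + 2662 + 2585 + 2690 + 2709 + 2694 + 2680 + 2662 + 2586 + 2604) / 12 = 2644.9167
Moving ranges: 87, 37, 44, 77, 105, 19, 15, 14, 18, 76, 18; M̄R̄ = 510.0000 / 11 = 46.3636
LCL = X̄ − 3·M̄R̄/d₂ = 2644.9167 − 3 × 46.3636 / 1.128 = 2521.6091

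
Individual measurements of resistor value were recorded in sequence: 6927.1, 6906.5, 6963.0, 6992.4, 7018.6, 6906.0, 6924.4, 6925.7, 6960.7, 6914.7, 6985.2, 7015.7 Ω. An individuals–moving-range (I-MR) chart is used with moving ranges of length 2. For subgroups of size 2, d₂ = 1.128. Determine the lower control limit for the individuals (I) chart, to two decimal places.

6845.26

X̄ = (6927.1 + 6906.5 + 6963.0 + 6992.4 + 7018.6 + 6906.0 + 6924.4 + 6925.7 + 6960.7 + 6914.7 + 6985.2 + 7015.7) / 12 = 6953.3333
Moving ranges: 20.6, 56.5, 29.4, 26.2, 112.6, 18.4, 1.3, 35.0, 46.0, 70.5, 30.5; M̄R̄ = 447.0000 / 11 = 40.6364
LCL = X̄ − 3·M̄R̄/d₂ = 6953.3333 − 3 × 40.6364 / 1.128 = 6845.2579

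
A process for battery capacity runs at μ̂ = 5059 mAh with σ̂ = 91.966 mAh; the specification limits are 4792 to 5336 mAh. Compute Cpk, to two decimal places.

Cpu = (USL − μ̂) / (3σ̂) = (5336 − 5059) / (3 × 91.966) = 1.0040; Cpl = (μ̂ − LSL) / (3σ̂) = (5059 − 4792) / (3 × 91.966) = 0.9677; Cpk = min(Cpu, Cpl) = 0.9677

0.97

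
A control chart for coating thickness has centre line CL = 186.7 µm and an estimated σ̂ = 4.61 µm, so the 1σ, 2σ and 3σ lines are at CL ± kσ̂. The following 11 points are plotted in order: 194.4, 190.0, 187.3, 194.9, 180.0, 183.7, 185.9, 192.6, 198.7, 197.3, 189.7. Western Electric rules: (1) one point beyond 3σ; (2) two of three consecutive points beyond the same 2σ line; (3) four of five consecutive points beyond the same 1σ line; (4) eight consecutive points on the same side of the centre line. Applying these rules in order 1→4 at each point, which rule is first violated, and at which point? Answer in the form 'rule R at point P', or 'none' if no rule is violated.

Zone of each point (C = within 1σ̂, B = 1σ̂–2σ̂, A = 2σ̂–3σ̂, * = beyond 3σ̂; sign = side of CL): 1:+B, 2:+C, 3:+C, 4:+B, 5:-B, 6:-C, 7:-C, 8:+B, 9:+A, 10:+A, 11:+C
Rule 2 (two of three consecutive points beyond the same 2σ limit) is satisfied at point 10.

rule 2 at point 10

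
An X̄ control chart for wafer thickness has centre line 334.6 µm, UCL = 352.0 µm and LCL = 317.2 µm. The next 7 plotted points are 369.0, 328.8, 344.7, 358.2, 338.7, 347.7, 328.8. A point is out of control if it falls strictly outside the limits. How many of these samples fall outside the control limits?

2

Compare each point to [317.2, 352.0]: sample 1 = 369.0 > UCL; sample 4 = 358.2 > UCL.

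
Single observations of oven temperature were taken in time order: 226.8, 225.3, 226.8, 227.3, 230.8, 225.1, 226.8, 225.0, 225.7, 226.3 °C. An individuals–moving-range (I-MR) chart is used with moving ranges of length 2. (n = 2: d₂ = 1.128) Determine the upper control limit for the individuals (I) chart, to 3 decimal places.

231.761

X̄ = (226.8 + 225.3 + 226.8 + 227.3 + 230.8 + 225.1 + 226.8 + 225.0 + 225.7 + 226.3) / 10 = 226.5900
Moving ranges: 1.5, 1.5, 0.5, 3.5, 5.7, 1.7, 1.8, 0.7, 0.6; M̄R̄ = 17.5000 / 9 = 1.9444
UCL = X̄ + 3·M̄R̄/d₂ = 226.5900 + 3 × 1.9444 / 1.128 = 231.7614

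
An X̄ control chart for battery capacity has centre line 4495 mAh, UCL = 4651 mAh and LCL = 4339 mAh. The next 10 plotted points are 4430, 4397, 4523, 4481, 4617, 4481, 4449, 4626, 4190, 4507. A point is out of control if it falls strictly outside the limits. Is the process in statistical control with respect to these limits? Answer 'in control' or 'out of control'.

Compare each point to [4339, 4651]: sample 9 = 4190 < LCL.

out of control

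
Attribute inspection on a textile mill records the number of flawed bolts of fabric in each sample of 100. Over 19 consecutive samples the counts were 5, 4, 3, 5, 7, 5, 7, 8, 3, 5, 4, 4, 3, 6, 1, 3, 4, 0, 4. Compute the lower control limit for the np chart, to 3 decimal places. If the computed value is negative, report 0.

p̄ = Σdᵢ / (k·n) = 81 / (19 × 100) = 0.04263
LCL = np̄ − 3·√(np̄(1−p̄)) = 4.2632 − 3 × 2.0203 = -1.7976 → 0 (negative, so LCL = 0)

0.000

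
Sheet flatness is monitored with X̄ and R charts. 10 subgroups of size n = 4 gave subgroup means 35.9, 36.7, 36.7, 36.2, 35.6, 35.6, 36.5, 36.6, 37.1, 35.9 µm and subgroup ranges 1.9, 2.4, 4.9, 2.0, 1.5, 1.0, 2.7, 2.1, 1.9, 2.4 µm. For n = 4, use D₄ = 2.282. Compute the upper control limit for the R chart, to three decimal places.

5.203

R̄ = (1.9 + 2.4 + 4.9 + 2.0 + 1.5 + 1.0 + 2.7 + 2.1 + 1.9 + 2.4) / 10 = 22.8000 / 10 = 2.2800
UCL_R = D₄·R̄ = 2.282 × 2.2800 = 5.2030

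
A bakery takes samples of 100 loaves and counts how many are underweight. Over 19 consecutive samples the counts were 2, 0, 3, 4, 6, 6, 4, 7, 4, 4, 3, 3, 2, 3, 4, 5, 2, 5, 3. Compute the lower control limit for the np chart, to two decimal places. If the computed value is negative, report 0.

0.00

p̄ = Σdᵢ / (k·n) = 70 / (19 × 100) = 0.03684
LCL = np̄ − 3·√(np̄(1−p̄)) = 3.6842 − 3 × 1.8837 = -1.9670 → 0 (negative, so LCL = 0)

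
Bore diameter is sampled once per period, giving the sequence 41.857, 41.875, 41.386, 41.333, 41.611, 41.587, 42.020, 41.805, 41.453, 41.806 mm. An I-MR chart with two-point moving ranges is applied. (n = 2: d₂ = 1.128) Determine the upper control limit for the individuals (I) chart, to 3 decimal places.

X̄ = (41.857 + 41.875 + 41.386 + 41.333 + 41.611 + 41.587 + 42.020 + 41.805 + 41.453 + 41.806) / 10 = 41.6733
Moving ranges: 0.018, 0.489, 0.053, 0.278, 0.024, 0.433, 0.215, 0.352, 0.353; M̄R̄ = 2.2150 / 9 = 0.2461
UCL = X̄ + 3·M̄R̄/d₂ = 41.6733 + 3 × 0.2461 / 1.128 = 42.3279

42.328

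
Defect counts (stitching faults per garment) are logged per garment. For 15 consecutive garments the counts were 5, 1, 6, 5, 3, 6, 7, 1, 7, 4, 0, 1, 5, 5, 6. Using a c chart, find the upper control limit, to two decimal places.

10.23

c̄ = (5 + 1 + 6 + 5 + 3 + 6 + 7 + 1 + 7 + 4 + 0 + 1 + 5 + 5 + 6) / 15 = 62 / 15 = 4.1333
UCL = c̄ + 3√c̄ = 4.1333 + 3 × √4.1333 = 4.1333 + 3 × 2.0331 = 10.2325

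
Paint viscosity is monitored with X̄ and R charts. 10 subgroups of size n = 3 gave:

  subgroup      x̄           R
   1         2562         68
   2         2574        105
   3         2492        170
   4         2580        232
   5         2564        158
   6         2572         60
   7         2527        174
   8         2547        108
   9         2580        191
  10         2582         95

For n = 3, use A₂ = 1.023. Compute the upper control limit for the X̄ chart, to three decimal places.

2697.230

X̄̄ = (2562 + 2574 + 2492 + 2580 + 2564 + 2572 + 2527 + 2547 + 2580 + 2582) / 10 = 25580.0000 / 10 = 2558.0000
R̄ = (68 + 105 + 170 + 232 + 158 + 60 + 174 + 108 + 191 + 95) / 10 = 1361.0000 / 10 = 136.1000
UCL = X̄̄ + A₂·R̄ = 2558.0000 + 1.023 × 136.1000 = 2697.2303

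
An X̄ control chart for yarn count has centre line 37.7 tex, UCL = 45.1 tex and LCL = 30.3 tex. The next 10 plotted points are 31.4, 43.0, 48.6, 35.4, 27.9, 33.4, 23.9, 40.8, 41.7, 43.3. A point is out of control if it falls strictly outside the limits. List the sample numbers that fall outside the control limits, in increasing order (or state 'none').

Compare each point to [30.3, 45.1]: sample 3 = 48.6 > UCL; sample 5 = 27.9 < LCL; sample 7 = 23.9 < LCL.

3, 5, 7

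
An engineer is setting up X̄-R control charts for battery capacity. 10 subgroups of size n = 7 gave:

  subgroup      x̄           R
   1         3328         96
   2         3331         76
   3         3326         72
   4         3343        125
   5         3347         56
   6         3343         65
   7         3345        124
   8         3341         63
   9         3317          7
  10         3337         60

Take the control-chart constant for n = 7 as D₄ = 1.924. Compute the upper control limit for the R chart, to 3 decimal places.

R̄ = (96 + 76 + 72 + 125 + 56 + 65 + 124 + 63 + 7 + 60) / 10 = 744.0000 / 10 = 74.4000
UCL_R = D₄·R̄ = 1.924 × 74.4000 = 143.1456

143.146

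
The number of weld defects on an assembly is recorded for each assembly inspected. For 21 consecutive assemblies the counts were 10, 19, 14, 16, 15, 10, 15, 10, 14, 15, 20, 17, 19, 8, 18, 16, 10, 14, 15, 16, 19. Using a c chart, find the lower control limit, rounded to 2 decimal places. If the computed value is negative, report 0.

c̄ = (10 + 19 + 14 + 16 + 15 + 10 + 15 + 10 + 14 + 15 + 20 + 17 + 19 + 8 + 18 + 16 + 10 + 14 + 15 + 16 + 19) / 21 = 310 / 21 = 14.7619
LCL = c̄ − 3√c̄ = 14.7619 − 3 × 3.8421 = 3.2355

3.24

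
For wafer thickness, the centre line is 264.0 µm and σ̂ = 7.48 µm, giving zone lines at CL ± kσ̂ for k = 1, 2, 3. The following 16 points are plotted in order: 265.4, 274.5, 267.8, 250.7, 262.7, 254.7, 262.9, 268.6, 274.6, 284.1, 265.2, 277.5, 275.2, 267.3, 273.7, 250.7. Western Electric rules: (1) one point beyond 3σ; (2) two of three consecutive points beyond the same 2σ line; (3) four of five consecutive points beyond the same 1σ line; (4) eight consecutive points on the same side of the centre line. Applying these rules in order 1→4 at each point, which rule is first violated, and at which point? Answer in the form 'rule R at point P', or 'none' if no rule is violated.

Zone of each point (C = within 1σ̂, B = 1σ̂–2σ̂, A = 2σ̂–3σ̂, * = beyond 3σ̂; sign = side of CL): 1:+C, 2:+B, 3:+C, 4:-B, 5:-C, 6:-B, 7:-C, 8:+C, 9:+B, 10:+A, 11:+C, 12:+B, 13:+B, 14:+C, 15:+B, 16:-B
Rule 3 (four of five consecutive points beyond the same 1σ limit) is satisfied at point 13.

rule 3 at point 13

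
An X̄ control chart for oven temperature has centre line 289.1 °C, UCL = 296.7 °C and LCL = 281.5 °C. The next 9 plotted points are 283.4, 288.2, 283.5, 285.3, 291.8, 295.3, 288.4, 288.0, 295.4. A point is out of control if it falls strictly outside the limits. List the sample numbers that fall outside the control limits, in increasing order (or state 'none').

none

All 9 points lie within [281.5, 296.7].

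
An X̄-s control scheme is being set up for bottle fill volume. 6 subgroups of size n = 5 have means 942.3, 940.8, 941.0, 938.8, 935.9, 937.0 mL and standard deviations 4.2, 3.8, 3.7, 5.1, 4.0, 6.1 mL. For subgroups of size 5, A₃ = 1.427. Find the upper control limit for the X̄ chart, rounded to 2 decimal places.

945.70

X̄̄ = (942.3 + 940.8 + 941.0 + 938.8 + 935.9 + 937.0) / 6 = 939.3000
s̄ = (4.2 + 3.8 + 3.7 + 5.1 + 4.0 + 6.1) / 6 = 4.4833
UCL = X̄̄ + A₃·s̄ = 939.3000 + 1.427 × 4.4833 = 945.6977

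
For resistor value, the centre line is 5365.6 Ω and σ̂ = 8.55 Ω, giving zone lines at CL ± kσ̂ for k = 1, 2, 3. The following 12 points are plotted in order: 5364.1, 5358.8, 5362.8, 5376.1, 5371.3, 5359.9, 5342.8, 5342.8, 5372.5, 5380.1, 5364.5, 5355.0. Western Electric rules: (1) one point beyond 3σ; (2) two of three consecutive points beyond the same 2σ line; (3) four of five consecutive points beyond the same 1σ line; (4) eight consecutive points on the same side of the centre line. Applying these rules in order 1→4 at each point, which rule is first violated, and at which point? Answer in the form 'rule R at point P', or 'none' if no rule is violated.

rule 2 at point 8

Zone of each point (C = within 1σ̂, B = 1σ̂–2σ̂, A = 2σ̂–3σ̂, * = beyond 3σ̂; sign = side of CL): 1:-C, 2:-C, 3:-C, 4:+B, 5:+C, 6:-C, 7:-A, 8:-A, 9:+C, 10:+B, 11:-C, 12:-B
Rule 2 (two of three consecutive points beyond the same 2σ limit) is satisfied at point 8.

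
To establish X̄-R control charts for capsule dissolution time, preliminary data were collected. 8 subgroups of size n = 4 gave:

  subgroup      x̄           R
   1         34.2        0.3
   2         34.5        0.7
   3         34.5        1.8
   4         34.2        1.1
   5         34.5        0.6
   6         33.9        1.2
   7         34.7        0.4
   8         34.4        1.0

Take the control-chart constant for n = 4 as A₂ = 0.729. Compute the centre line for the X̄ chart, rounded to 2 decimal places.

34.36

X̄̄ = (34.2 + 34.5 + 34.5 + 34.2 + 34.5 + 33.9 + 34.7 + 34.4) / 8 = 274.9000 / 8 = 34.3625
CL = X̄̄ = 34.3625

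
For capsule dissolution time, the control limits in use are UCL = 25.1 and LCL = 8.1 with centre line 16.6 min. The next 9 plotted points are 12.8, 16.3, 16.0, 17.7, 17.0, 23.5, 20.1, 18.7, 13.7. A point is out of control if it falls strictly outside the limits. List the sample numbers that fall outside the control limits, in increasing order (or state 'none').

none

All 9 points lie within [8.1, 25.1].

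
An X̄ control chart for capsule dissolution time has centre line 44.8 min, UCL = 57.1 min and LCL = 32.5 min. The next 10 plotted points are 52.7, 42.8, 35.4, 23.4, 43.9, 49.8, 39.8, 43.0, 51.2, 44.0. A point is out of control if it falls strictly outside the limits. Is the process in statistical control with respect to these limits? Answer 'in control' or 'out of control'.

Compare each point to [32.5, 57.1]: sample 4 = 23.4 < LCL.

out of control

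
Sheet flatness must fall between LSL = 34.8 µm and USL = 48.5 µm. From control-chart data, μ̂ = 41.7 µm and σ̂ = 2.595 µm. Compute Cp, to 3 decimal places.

Cp = (USL − LSL) / (6σ̂) = (48.5 − 34.8) / (6 × 2.595) = 13.7000 / 15.5700 = 0.8799

0.880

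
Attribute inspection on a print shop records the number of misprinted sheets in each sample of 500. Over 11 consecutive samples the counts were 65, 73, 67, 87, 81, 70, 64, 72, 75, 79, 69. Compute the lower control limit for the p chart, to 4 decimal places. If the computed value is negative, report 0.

p̄ = Σdᵢ / (k·n) = 802 / (11 × 500) = 0.14582
LCL = p̄ − 3·√(p̄(1−p̄)/n) = 0.14582 − 3 × 0.01578 = 0.09847

0.0985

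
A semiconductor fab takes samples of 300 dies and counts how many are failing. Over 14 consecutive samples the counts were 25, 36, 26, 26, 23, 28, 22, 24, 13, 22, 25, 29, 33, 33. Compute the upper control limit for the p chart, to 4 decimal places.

0.1357

p̄ = Σdᵢ / (k·n) = 365 / (14 × 300) = 0.08690
UCL = p̄ + 3·√(p̄(1−p̄)/n) = 0.08690 + 3 × √(0.08690×0.91310/300) = 0.08690 + 3 × 0.01626 = 0.13570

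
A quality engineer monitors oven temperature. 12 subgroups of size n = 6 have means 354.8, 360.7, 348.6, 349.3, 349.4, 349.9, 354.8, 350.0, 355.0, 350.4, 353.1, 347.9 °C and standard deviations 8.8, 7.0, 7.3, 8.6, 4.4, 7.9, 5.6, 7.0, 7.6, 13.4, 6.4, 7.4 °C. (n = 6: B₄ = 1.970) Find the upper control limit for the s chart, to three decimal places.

15.005

s̄ = (8.8 + 7.0 + 7.3 + 8.6 + 4.4 + 7.9 + 5.6 + 7.0 + 7.6 + 13.4 + 6.4 + 7.4) / 12 = 7.6167
UCL_s = B₄·s̄ = 1.970 × 7.6167 = 15.0048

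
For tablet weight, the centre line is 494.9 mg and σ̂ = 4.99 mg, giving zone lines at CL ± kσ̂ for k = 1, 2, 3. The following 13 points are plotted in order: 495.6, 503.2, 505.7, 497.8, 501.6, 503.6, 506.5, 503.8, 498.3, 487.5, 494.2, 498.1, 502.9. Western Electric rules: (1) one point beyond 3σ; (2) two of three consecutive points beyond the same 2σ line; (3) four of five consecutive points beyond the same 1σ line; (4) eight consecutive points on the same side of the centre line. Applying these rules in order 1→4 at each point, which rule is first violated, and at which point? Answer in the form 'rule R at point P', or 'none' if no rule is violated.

Zone of each point (C = within 1σ̂, B = 1σ̂–2σ̂, A = 2σ̂–3σ̂, * = beyond 3σ̂; sign = side of CL): 1:+C, 2:+B, 3:+A, 4:+C, 5:+B, 6:+B, 7:+A, 8:+B, 9:+C, 10:-B, 11:-C, 12:+C, 13:+B
Rule 3 (four of five consecutive points beyond the same 1σ limit) is satisfied at point 6.

rule 3 at point 6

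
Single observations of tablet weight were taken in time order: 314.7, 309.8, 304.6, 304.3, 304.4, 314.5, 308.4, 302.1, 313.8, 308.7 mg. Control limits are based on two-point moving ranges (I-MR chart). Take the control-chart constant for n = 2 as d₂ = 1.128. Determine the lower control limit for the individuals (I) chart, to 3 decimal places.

X̄ = (314.7 + 309.8 + 304.6 + 304.3 + 304.4 + 314.5 + 308.4 + 302.1 + 313.8 + 308.7) / 10 = 308.5300
Moving ranges: 4.9, 5.2, 0.3, 0.1, 10.1, 6.1, 6.3, 11.7, 5.1; M̄R̄ = 49.8000 / 9 = 5.5333
LCL = X̄ − 3·M̄R̄/d₂ = 308.5300 − 3 × 5.5333 / 1.128 = 293.8137

293.814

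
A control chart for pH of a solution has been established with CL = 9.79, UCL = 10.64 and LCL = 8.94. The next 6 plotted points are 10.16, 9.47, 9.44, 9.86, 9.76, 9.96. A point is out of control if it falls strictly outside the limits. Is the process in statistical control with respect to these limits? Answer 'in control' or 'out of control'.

All 6 points lie within [8.94, 10.64].

in control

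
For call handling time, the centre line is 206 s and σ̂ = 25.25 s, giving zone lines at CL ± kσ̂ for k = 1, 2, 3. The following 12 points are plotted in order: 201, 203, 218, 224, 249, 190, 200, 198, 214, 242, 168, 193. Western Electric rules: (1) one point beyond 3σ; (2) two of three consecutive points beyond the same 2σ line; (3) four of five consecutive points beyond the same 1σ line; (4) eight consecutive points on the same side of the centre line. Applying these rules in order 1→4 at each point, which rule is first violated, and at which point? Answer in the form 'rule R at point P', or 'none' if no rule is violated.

none

Zone of each point (C = within 1σ̂, B = 1σ̂–2σ̂, A = 2σ̂–3σ̂, * = beyond 3σ̂; sign = side of CL): 1:-C, 2:-C, 3:+C, 4:+C, 5:+B, 6:-C, 7:-C, 8:-C, 9:+C, 10:+B, 11:-B, 12:-C
No rule fires across all 12 points.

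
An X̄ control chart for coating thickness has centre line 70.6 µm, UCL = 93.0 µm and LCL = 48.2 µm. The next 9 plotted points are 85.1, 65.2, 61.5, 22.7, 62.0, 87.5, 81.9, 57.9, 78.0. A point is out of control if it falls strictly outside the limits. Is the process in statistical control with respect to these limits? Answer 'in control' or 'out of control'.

Compare each point to [48.2, 93.0]: sample 4 = 22.7 < LCL.

out of control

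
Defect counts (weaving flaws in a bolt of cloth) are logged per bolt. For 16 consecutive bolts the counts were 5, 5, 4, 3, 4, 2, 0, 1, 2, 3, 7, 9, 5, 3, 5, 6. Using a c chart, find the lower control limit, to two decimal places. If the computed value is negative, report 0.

0.00

c̄ = (5 + 5 + 4 + 3 + 4 + 2 + 0 + 1 + 2 + 3 + 7 + 9 + 5 + 3 + 5 + 6) / 16 = 64 / 16 = 4.0000
LCL = c̄ − 3√c̄ = 4.0000 − 3 × 2.0000 = -2.0000 → 0 (cannot be negative)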